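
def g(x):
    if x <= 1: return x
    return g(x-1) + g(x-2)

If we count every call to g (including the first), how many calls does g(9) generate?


Let C(n) = total calls for g(n)
C(0) = 1, C(1) = 1
C(2) = 1 + C(1) + C(0) = 1 + 1 + 1 = 3
C(3) = 1 + C(2) + C(1) = 1 + 3 + 1 = 5
C(4) = 1 + C(3) + C(2) = 1 + 5 + 3 = 9
C(5) = 1 + C(4) + C(3) = 1 + 9 + 5 = 15
C(6) = 1 + C(5) + C(4) = 1 + 15 + 9 = 25
C(7) = 1 + C(6) + C(5) = 1 + 25 + 15 = 41
C(8) = 1 + C(7) + C(6) = 1 + 41 + 25 = 67
C(9) = 1 + C(8) + C(7) = 1 + 67 + 41 = 109

109


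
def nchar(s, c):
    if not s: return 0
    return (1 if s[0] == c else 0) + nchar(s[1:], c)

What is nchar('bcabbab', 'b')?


s[0]='b' == 'b' -> 1
s[0]='c' != 'b' -> 0
s[0]='a' != 'b' -> 0
s[0]='b' == 'b' -> 1
s[0]='b' == 'b' -> 1
s[0]='a' != 'b' -> 0
s[0]='b' == 'b' -> 1
Sum: 1 + 0 + 0 + 1 + 1 + 0 + 1 = 4

4


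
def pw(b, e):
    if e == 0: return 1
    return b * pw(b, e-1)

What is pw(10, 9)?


pw(10, 9)
= 10 * pw(10, 8)
= 10 * 10 * pw(10, 7)
= 10 * 10 * 10 * pw(10, 6)
= 10 * 10 * 10 * 10 * pw(10, 5)
= 10 * 10 * 10 * 10 * 10 * pw(10, 4)
= 10 * 10 * 10 * 10 * 10 * 10 * pw(10, 3)
= 10 * 10 * 10 * 10 * 10 * 10 * 10 * pw(10, 2)
= 10 * 10 * 10 * 10 * 10 * 10 * 10 * 10 * pw(10, 1)
= 10 * 10 * 10 * 10 * 10 * 10 * 10 * 10 * 10 * pw(10, 0)
= 10 * 10 * 10 * 10 * 10 * 10 * 10 * 10 * 10 * 1
= 1000000000

1000000000


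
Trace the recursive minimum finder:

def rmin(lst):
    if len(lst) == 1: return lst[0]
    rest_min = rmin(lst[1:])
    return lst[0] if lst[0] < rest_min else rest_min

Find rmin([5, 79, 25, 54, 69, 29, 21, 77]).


rmin([5, 79, 25, 54, 69, 29, 21, 77]): compare 5 with rmin([79, 25, 54, 69, 29, 21, 77])
rmin([79, 25, 54, 69, 29, 21, 77]): compare 79 with rmin([25, 54, 69, 29, 21, 77])
rmin([25, 54, 69, 29, 21, 77]): compare 25 with rmin([54, 69, 29, 21, 77])
rmin([54, 69, 29, 21, 77]): compare 54 with rmin([69, 29, 21, 77])
rmin([69, 29, 21, 77]): compare 69 with rmin([29, 21, 77])
rmin([29, 21, 77]): compare 29 with rmin([21, 77])
rmin([21, 77]): compare 21 with rmin([77])
rmin([77]) = 77  (base case)
Compare 21 with 77 -> 21
Compare 29 with 21 -> 21
Compare 69 with 21 -> 21
Compare 54 with 21 -> 21
Compare 25 with 21 -> 21
Compare 79 with 21 -> 21
Compare 5 with 21 -> 5

5


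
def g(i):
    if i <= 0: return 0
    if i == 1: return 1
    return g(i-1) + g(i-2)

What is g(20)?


Computing g(20) bottom-up:
g(0) = 0
g(1) = 1
g(2) = g(1) + g(0) = 1 + 0 = 1
g(3) = g(2) + g(1) = 1 + 1 = 2
g(4) = g(3) + g(2) = 2 + 1 = 3
g(5) = g(4) + g(3) = 3 + 2 = 5
g(6) = g(5) + g(4) = 5 + 3 = 8
g(7) = g(6) + g(5) = 8 + 5 = 13
g(8) = g(7) + g(6) = 13 + 8 = 21
g(9) = g(8) + g(7) = 21 + 13 = 34
g(10) = g(9) + g(8) = 34 + 21 = 55
g(11) = g(10) + g(9) = 55 + 34 = 89
g(12) = g(11) + g(10) = 89 + 55 = 144
g(13) = g(12) + g(11) = 144 + 89 = 233
g(14) = g(13) + g(12) = 233 + 144 = 377
g(15) = g(14) + g(13) = 377 + 233 = 610
g(16) = g(15) + g(14) = 610 + 377 = 987
g(17) = g(16) + g(15) = 987 + 610 = 1597
g(18) = g(17) + g(16) = 1597 + 987 = 2584
g(19) = g(18) + g(17) = 2584 + 1597 = 4181
g(20) = g(19) + g(18) = 4181 + 2584 = 6765

6765


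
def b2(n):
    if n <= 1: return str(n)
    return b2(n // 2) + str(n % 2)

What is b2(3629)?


b2(3629) = b2(1814) + '1'
b2(1814) = b2(907) + '0'
b2(907) = b2(453) + '1'
b2(453) = b2(226) + '1'
b2(226) = b2(113) + '0'
b2(113) = b2(56) + '1'
b2(56) = b2(28) + '0'
b2(28) = b2(14) + '0'
b2(14) = b2(7) + '0'
b2(7) = b2(3) + '1'
b2(3) = b2(1) + '1'
b2(1) = '1'  (base case)
Concatenating: '1' + '1' + '1' + '0' + '0' + '0' + '1' + '0' + '1' + '1' + '0' + '1' = '111000101101'

111000101101


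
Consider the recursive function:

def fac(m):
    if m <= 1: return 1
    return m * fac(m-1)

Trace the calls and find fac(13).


fac(13)
= 13 * fac(12)
= 13 * 12 * fac(11)
= 13 * 12 * 11 * fac(10)
= 13 * 12 * 11 * 10 * fac(9)
= 13 * 12 * 11 * 10 * 9 * fac(8)
= 13 * 12 * 11 * 10 * 9 * 8 * fac(7)
= 13 * 12 * 11 * 10 * 9 * 8 * 7 * fac(6)
= 13 * 12 * 11 * 10 * 9 * 8 * 7 * 6 * fac(5)
= 13 * 12 * 11 * 10 * 9 * 8 * 7 * 6 * 5 * fac(4)
= 13 * 12 * 11 * 10 * 9 * 8 * 7 * 6 * 5 * 4 * fac(3)
= 13 * 12 * 11 * 10 * 9 * 8 * 7 * 6 * 5 * 4 * 3 * fac(2)
= 13 * 12 * 11 * 10 * 9 * 8 * 7 * 6 * 5 * 4 * 3 * 2 * fac(1)
= 13 * 12 * 11 * 10 * 9 * 8 * 7 * 6 * 5 * 4 * 3 * 2 * 1
= 6227020800

6227020800


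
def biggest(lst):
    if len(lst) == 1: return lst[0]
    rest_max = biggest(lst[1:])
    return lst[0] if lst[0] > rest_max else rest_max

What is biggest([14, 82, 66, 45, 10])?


biggest([14, 82, 66, 45, 10]): compare 14 with biggest([82, 66, 45, 10])
biggest([82, 66, 45, 10]): compare 82 with biggest([66, 45, 10])
biggest([66, 45, 10]): compare 66 with biggest([45, 10])
biggest([45, 10]): compare 45 with biggest([10])
biggest([10]) = 10  (base case)
Compare 45 with 10 -> 45
Compare 66 with 45 -> 66
Compare 82 with 66 -> 82
Compare 14 with 82 -> 82

82


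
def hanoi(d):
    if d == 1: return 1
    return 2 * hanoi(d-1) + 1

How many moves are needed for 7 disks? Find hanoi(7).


hanoi(7) = 2 * hanoi(6) + 1
hanoi(6) = 2 * hanoi(5) + 1
hanoi(5) = 2 * hanoi(4) + 1
hanoi(4) = 2 * hanoi(3) + 1
hanoi(3) = 2 * hanoi(2) + 1
hanoi(2) = 2 * hanoi(1) + 1
hanoi(1) = 1  (base case)
hanoi(2) = 2 * 1 + 1 = 3
hanoi(3) = 2 * 3 + 1 = 7
hanoi(4) = 2 * 7 + 1 = 15
hanoi(5) = 2 * 15 + 1 = 31
hanoi(6) = 2 * 31 + 1 = 63
hanoi(7) = 2 * 63 + 1 = 127

127


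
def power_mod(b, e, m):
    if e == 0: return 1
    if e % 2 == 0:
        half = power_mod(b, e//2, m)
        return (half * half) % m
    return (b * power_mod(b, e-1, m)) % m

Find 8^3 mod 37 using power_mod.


power_mod(8, 3, 37): e is odd, compute power_mod(8, 2, 37)
  power_mod(8, 2, 37): e is even, compute power_mod(8, 1, 37)
    power_mod(8, 1, 37): e is odd, compute power_mod(8, 0, 37)
      power_mod(8, 0, 37) = 1
    (8 * 1) % 37 = 8
  half=8, (8*8) % 37 = 27
(8 * 27) % 37 = 31

31


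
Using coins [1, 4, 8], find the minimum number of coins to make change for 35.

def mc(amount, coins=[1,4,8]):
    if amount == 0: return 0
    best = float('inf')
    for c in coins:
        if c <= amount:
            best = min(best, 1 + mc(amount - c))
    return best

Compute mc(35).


Building up with DP:
mc(0) = 0
mc(1) = min(1+mc(0)=1+0=1) = 1
mc(2) = min(1+mc(1)=1+1=2) = 2
mc(3) = min(1+mc(2)=1+2=3) = 3
mc(4) = min(1+mc(3)=1+3=4, 1+mc(0)=1+0=1) = 1
mc(5) = min(1+mc(4)=1+1=2, 1+mc(1)=1+1=2) = 2
mc(6) = min(1+mc(5)=1+2=3, 1+mc(2)=1+2=3) = 3
mc(7) = min(1+mc(6)=1+3=4, 1+mc(3)=1+3=4) = 4
mc(8) = min(1+mc(7)=1+4=5, 1+mc(4)=1+1=2, 1+mc(0)=1+0=1) = 1
mc(9) = min(1+mc(8)=1+1=2, 1+mc(5)=1+2=3, 1+mc(1)=1+1=2) = 2
mc(10) = min(1+mc(9)=1+2=3, 1+mc(6)=1+3=4, 1+mc(2)=1+2=3) = 3
mc(11) = min(1+mc(10)=1+3=4, 1+mc(7)=1+4=5, 1+mc(3)=1+3=4) = 4
mc(12) = min(1+mc(11)=1+4=5, 1+mc(8)=1+1=2, 1+mc(4)=1+1=2) = 2
mc(13) = min(1+mc(12)=1+2=3, 1+mc(9)=1+2=3, 1+mc(5)=1+2=3) = 3
mc(14) = min(1+mc(13)=1+3=4, 1+mc(10)=1+3=4, 1+mc(6)=1+3=4) = 4
mc(15) = min(1+mc(14)=1+4=5, 1+mc(11)=1+4=5, 1+mc(7)=1+4=5) = 5
mc(16) = min(1+mc(15)=1+5=6, 1+mc(12)=1+2=3, 1+mc(8)=1+1=2) = 2
mc(17) = min(1+mc(16)=1+2=3, 1+mc(13)=1+3=4, 1+mc(9)=1+2=3) = 3
mc(18) = min(1+mc(17)=1+3=4, 1+mc(14)=1+4=5, 1+mc(10)=1+3=4) = 4
mc(19) = min(1+mc(18)=1+4=5, 1+mc(15)=1+5=6, 1+mc(11)=1+4=5) = 5
mc(20) = min(1+mc(19)=1+5=6, 1+mc(16)=1+2=3, 1+mc(12)=1+2=3) = 3
mc(21) = min(1+mc(20)=1+3=4, 1+mc(17)=1+3=4, 1+mc(13)=1+3=4) = 4
mc(22) = min(1+mc(21)=1+4=5, 1+mc(18)=1+4=5, 1+mc(14)=1+4=5) = 5
mc(23) = min(1+mc(22)=1+5=6, 1+mc(19)=1+5=6, 1+mc(15)=1+5=6) = 6
mc(24) = min(1+mc(23)=1+6=7, 1+mc(20)=1+3=4, 1+mc(16)=1+2=3) = 3
mc(25) = min(1+mc(24)=1+3=4, 1+mc(21)=1+4=5, 1+mc(17)=1+3=4) = 4
mc(26) = min(1+mc(25)=1+4=5, 1+mc(22)=1+5=6, 1+mc(18)=1+4=5) = 5
mc(27) = min(1+mc(26)=1+5=6, 1+mc(23)=1+6=7, 1+mc(19)=1+5=6) = 6
mc(28) = min(1+mc(27)=1+6=7, 1+mc(24)=1+3=4, 1+mc(20)=1+3=4) = 4
mc(29) = min(1+mc(28)=1+4=5, 1+mc(25)=1+4=5, 1+mc(21)=1+4=5) = 5
mc(30) = min(1+mc(29)=1+5=6, 1+mc(26)=1+5=6, 1+mc(22)=1+5=6) = 6
mc(31) = min(1+mc(30)=1+6=7, 1+mc(27)=1+6=7, 1+mc(23)=1+6=7) = 7
mc(32) = min(1+mc(31)=1+7=8, 1+mc(28)=1+4=5, 1+mc(24)=1+3=4) = 4
mc(33) = min(1+mc(32)=1+4=5, 1+mc(29)=1+5=6, 1+mc(25)=1+4=5) = 5
mc(34) = min(1+mc(33)=1+5=6, 1+mc(30)=1+6=7, 1+mc(26)=1+5=6) = 6
mc(35) = min(1+mc(34)=1+6=7, 1+mc(31)=1+7=8, 1+mc(27)=1+6=7) = 7

7


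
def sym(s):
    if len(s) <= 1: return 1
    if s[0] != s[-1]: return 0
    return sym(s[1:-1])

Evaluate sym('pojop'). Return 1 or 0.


sym('pojop'): s[0]='p' == s[-1]='p' -> check sym('ojo')
sym('ojo'): s[0]='o' == s[-1]='o' -> check sym('j')
sym('j'): len <= 1 -> return 1  (base case)
Result: 1 (palindrome)

1


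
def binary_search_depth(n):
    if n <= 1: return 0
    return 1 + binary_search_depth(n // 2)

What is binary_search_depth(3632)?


3632 / 2 = 1816
1816 / 2 = 908
908 / 2 = 454
454 / 2 = 227
227 / 2 = 113
113 / 2 = 56
56 / 2 = 28
28 / 2 = 14
14 / 2 = 7
7 / 2 = 3
3 / 2 = 1
Reached 1 after 11 halvings

11


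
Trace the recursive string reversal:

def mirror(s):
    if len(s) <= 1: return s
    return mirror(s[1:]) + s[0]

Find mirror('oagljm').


mirror('oagljm') = mirror('agljm') + 'o'
mirror('agljm') = mirror('gljm') + 'a'
mirror('gljm') = mirror('ljm') + 'g'
mirror('ljm') = mirror('jm') + 'l'
mirror('jm') = mirror('m') + 'j'
mirror('m') = 'm'  (base case)
Concatenating: 'm' + 'j' + 'l' + 'g' + 'a' + 'o' = 'mjlgao'

mjlgao


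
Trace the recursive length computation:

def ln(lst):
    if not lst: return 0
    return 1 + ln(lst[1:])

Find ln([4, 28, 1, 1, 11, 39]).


ln([4, 28, 1, 1, 11, 39]) = 1 + ln([28, 1, 1, 11, 39])
ln([28, 1, 1, 11, 39]) = 1 + ln([1, 1, 11, 39])
ln([1, 1, 11, 39]) = 1 + ln([1, 11, 39])
ln([1, 11, 39]) = 1 + ln([11, 39])
ln([11, 39]) = 1 + ln([39])
ln([39]) = 1 + ln([])
ln([]) = 0  (base case)
Unwinding: 1 + 1 + 1 + 1 + 1 + 1 + 0 = 6

6


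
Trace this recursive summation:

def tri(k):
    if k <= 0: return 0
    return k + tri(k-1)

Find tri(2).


tri(2)
= 2 + 1 + tri(0)
= 2 + 1 + 0
= 3

3


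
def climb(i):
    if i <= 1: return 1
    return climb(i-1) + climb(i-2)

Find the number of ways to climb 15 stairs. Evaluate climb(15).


Building up from base cases:
climb(0) = 1
climb(1) = 1
climb(2) = climb(1) + climb(0) = 1 + 1 = 2
climb(3) = climb(2) + climb(1) = 2 + 1 = 3
climb(4) = climb(3) + climb(2) = 3 + 2 = 5
climb(5) = climb(4) + climb(3) = 5 + 3 = 8
climb(6) = climb(5) + climb(4) = 8 + 5 = 13
climb(7) = climb(6) + climb(5) = 13 + 8 = 21
climb(8) = climb(7) + climb(6) = 21 + 13 = 34
climb(9) = climb(8) + climb(7) = 34 + 21 = 55
climb(10) = climb(9) + climb(8) = 55 + 34 = 89
climb(11) = climb(10) + climb(9) = 89 + 55 = 144
climb(12) = climb(11) + climb(10) = 144 + 89 = 233
climb(13) = climb(12) + climb(11) = 233 + 144 = 377
climb(14) = climb(13) + climb(12) = 377 + 233 = 610
climb(15) = climb(14) + climb(13) = 610 + 377 = 987

987


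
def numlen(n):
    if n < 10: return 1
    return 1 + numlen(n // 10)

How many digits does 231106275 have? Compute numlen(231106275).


numlen(231106275) = 1 + numlen(23110627)
numlen(23110627) = 1 + numlen(2311062)
numlen(2311062) = 1 + numlen(231106)
numlen(231106) = 1 + numlen(23110)
numlen(23110) = 1 + numlen(2311)
numlen(2311) = 1 + numlen(231)
numlen(231) = 1 + numlen(23)
numlen(23) = 1 + numlen(2)
numlen(2) = 1  (base case: 2 < 10)
Unwinding: 1 + 1 + 1 + 1 + 1 + 1 + 1 + 1 + 1 = 9

9


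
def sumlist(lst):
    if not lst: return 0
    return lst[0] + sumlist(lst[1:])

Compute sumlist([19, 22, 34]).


sumlist([19, 22, 34]) = 19 + sumlist([22, 34])
sumlist([22, 34]) = 22 + sumlist([34])
sumlist([34]) = 34 + sumlist([])
sumlist([]) = 0  (base case)
Total: 19 + 22 + 34 + 0 = 75

75


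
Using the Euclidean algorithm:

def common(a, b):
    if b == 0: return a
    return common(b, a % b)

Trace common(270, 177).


common(270, 177) = common(177, 93)
common(177, 93) = common(93, 84)
common(93, 84) = common(84, 9)
common(84, 9) = common(9, 3)
common(9, 3) = common(3, 0)
common(3, 0) = 3  (base case)

3


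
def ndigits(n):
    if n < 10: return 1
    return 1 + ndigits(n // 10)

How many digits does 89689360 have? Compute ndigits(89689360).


ndigits(89689360) = 1 + ndigits(8968936)
ndigits(8968936) = 1 + ndigits(896893)
ndigits(896893) = 1 + ndigits(89689)
ndigits(89689) = 1 + ndigits(8968)
ndigits(8968) = 1 + ndigits(896)
ndigits(896) = 1 + ndigits(89)
ndigits(89) = 1 + ndigits(8)
ndigits(8) = 1  (base case: 8 < 10)
Unwinding: 1 + 1 + 1 + 1 + 1 + 1 + 1 + 1 = 8

8


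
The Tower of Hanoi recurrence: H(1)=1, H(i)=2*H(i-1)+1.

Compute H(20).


H(20) = 2 * H(19) + 1
H(19) = 2 * H(18) + 1
H(18) = 2 * H(17) + 1
H(17) = 2 * H(16) + 1
H(16) = 2 * H(15) + 1
H(15) = 2 * H(14) + 1
H(14) = 2 * H(13) + 1
H(13) = 2 * H(12) + 1
H(12) = 2 * H(11) + 1
H(11) = 2 * H(10) + 1
H(10) = 2 * H(9) + 1
H(9) = 2 * H(8) + 1
H(8) = 2 * H(7) + 1
H(7) = 2 * H(6) + 1
H(6) = 2 * H(5) + 1
H(5) = 2 * H(4) + 1
H(4) = 2 * H(3) + 1
H(3) = 2 * H(2) + 1
H(2) = 2 * H(1) + 1
H(1) = 1  (base case)
H(2) = 2 * 1 + 1 = 3
H(3) = 2 * 3 + 1 = 7
H(4) = 2 * 7 + 1 = 15
H(5) = 2 * 15 + 1 = 31
H(6) = 2 * 31 + 1 = 63
H(7) = 2 * 63 + 1 = 127
H(8) = 2 * 127 + 1 = 255
H(9) = 2 * 255 + 1 = 511
H(10) = 2 * 511 + 1 = 1023
H(11) = 2 * 1023 + 1 = 2047
H(12) = 2 * 2047 + 1 = 4095
H(13) = 2 * 4095 + 1 = 8191
H(14) = 2 * 8191 + 1 = 16383
H(15) = 2 * 16383 + 1 = 32767
H(16) = 2 * 32767 + 1 = 65535
H(17) = 2 * 65535 + 1 = 131071
H(18) = 2 * 131071 + 1 = 262143
H(19) = 2 * 262143 + 1 = 524287
H(20) = 2 * 524287 + 1 = 1048575

1048575


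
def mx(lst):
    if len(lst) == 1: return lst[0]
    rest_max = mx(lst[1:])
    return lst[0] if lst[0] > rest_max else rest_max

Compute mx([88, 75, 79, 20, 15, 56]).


mx([88, 75, 79, 20, 15, 56]): compare 88 with mx([75, 79, 20, 15, 56])
mx([75, 79, 20, 15, 56]): compare 75 with mx([79, 20, 15, 56])
mx([79, 20, 15, 56]): compare 79 with mx([20, 15, 56])
mx([20, 15, 56]): compare 20 with mx([15, 56])
mx([15, 56]): compare 15 with mx([56])
mx([56]) = 56  (base case)
Compare 15 with 56 -> 56
Compare 20 with 56 -> 56
Compare 79 with 56 -> 79
Compare 75 with 79 -> 79
Compare 88 with 79 -> 88

88


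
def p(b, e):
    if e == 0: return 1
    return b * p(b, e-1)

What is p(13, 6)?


p(13, 6)
= 13 * p(13, 5)
= 13 * 13 * p(13, 4)
= 13 * 13 * 13 * p(13, 3)
= 13 * 13 * 13 * 13 * p(13, 2)
= 13 * 13 * 13 * 13 * 13 * p(13, 1)
= 13 * 13 * 13 * 13 * 13 * 13 * p(13, 0)
= 13 * 13 * 13 * 13 * 13 * 13 * 1
= 4826809

4826809


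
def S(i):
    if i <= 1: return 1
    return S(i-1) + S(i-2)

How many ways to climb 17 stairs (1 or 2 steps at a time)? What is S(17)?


Building up from base cases:
S(0) = 1
S(1) = 1
S(2) = S(1) + S(0) = 1 + 1 = 2
S(3) = S(2) + S(1) = 2 + 1 = 3
S(4) = S(3) + S(2) = 3 + 2 = 5
S(5) = S(4) + S(3) = 5 + 3 = 8
S(6) = S(5) + S(4) = 8 + 5 = 13
S(7) = S(6) + S(5) = 13 + 8 = 21
S(8) = S(7) + S(6) = 21 + 13 = 34
S(9) = S(8) + S(7) = 34 + 21 = 55
S(10) = S(9) + S(8) = 55 + 34 = 89
S(11) = S(10) + S(9) = 89 + 55 = 144
S(12) = S(11) + S(10) = 144 + 89 = 233
S(13) = S(12) + S(11) = 233 + 144 = 377
S(14) = S(13) + S(12) = 377 + 233 = 610
S(15) = S(14) + S(13) = 610 + 377 = 987
S(16) = S(15) + S(14) = 987 + 610 = 1597
S(17) = S(16) + S(15) = 1597 + 987 = 2584

2584


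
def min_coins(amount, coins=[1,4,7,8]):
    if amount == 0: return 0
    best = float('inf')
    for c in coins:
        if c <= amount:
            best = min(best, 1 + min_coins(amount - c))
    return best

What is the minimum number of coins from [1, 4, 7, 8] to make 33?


Building up with DP:
min_coins(0) = 0
min_coins(1) = min(1+min_coins(0)=1+0=1) = 1
min_coins(2) = min(1+min_coins(1)=1+1=2) = 2
min_coins(3) = min(1+min_coins(2)=1+2=3) = 3
min_coins(4) = min(1+min_coins(3)=1+3=4, 1+min_coins(0)=1+0=1) = 1
min_coins(5) = min(1+min_coins(4)=1+1=2, 1+min_coins(1)=1+1=2) = 2
min_coins(6) = min(1+min_coins(5)=1+2=3, 1+min_coins(2)=1+2=3) = 3
min_coins(7) = min(1+min_coins(6)=1+3=4, 1+min_coins(3)=1+3=4, 1+min_coins(0)=1+0=1) = 1
min_coins(8) = min(1+min_coins(7)=1+1=2, 1+min_coins(4)=1+1=2, 1+min_coins(1)=1+1=2, 1+min_coins(0)=1+0=1) = 1
min_coins(9) = min(1+min_coins(8)=1+1=2, 1+min_coins(5)=1+2=3, 1+min_coins(2)=1+2=3, 1+min_coins(1)=1+1=2) = 2
min_coins(10) = min(1+min_coins(9)=1+2=3, 1+min_coins(6)=1+3=4, 1+min_coins(3)=1+3=4, 1+min_coins(2)=1+2=3) = 3
min_coins(11) = min(1+min_coins(10)=1+3=4, 1+min_coins(7)=1+1=2, 1+min_coins(4)=1+1=2, 1+min_coins(3)=1+3=4) = 2
min_coins(12) = min(1+min_coins(11)=1+2=3, 1+min_coins(8)=1+1=2, 1+min_coins(5)=1+2=3, 1+min_coins(4)=1+1=2) = 2
min_coins(13) = min(1+min_coins(12)=1+2=3, 1+min_coins(9)=1+2=3, 1+min_coins(6)=1+3=4, 1+min_coins(5)=1+2=3) = 3
min_coins(14) = min(1+min_coins(13)=1+3=4, 1+min_coins(10)=1+3=4, 1+min_coins(7)=1+1=2, 1+min_coins(6)=1+3=4) = 2
min_coins(15) = min(1+min_coins(14)=1+2=3, 1+min_coins(11)=1+2=3, 1+min_coins(8)=1+1=2, 1+min_coins(7)=1+1=2) = 2
min_coins(16) = min(1+min_coins(15)=1+2=3, 1+min_coins(12)=1+2=3, 1+min_coins(9)=1+2=3, 1+min_coins(8)=1+1=2) = 2
min_coins(17) = min(1+min_coins(16)=1+2=3, 1+min_coins(13)=1+3=4, 1+min_coins(10)=1+3=4, 1+min_coins(9)=1+2=3) = 3
min_coins(18) = min(1+min_coins(17)=1+3=4, 1+min_coins(14)=1+2=3, 1+min_coins(11)=1+2=3, 1+min_coins(10)=1+3=4) = 3
min_coins(19) = min(1+min_coins(18)=1+3=4, 1+min_coins(15)=1+2=3, 1+min_coins(12)=1+2=3, 1+min_coins(11)=1+2=3) = 3
min_coins(20) = min(1+min_coins(19)=1+3=4, 1+min_coins(16)=1+2=3, 1+min_coins(13)=1+3=4, 1+min_coins(12)=1+2=3) = 3
min_coins(21) = min(1+min_coins(20)=1+3=4, 1+min_coins(17)=1+3=4, 1+min_coins(14)=1+2=3, 1+min_coins(13)=1+3=4) = 3
min_coins(22) = min(1+min_coins(21)=1+3=4, 1+min_coins(18)=1+3=4, 1+min_coins(15)=1+2=3, 1+min_coins(14)=1+2=3) = 3
min_coins(23) = min(1+min_coins(22)=1+3=4, 1+min_coins(19)=1+3=4, 1+min_coins(16)=1+2=3, 1+min_coins(15)=1+2=3) = 3
min_coins(24) = min(1+min_coins(23)=1+3=4, 1+min_coins(20)=1+3=4, 1+min_coins(17)=1+3=4, 1+min_coins(16)=1+2=3) = 3
min_coins(25) = min(1+min_coins(24)=1+3=4, 1+min_coins(21)=1+3=4, 1+min_coins(18)=1+3=4, 1+min_coins(17)=1+3=4) = 4
min_coins(26) = min(1+min_coins(25)=1+4=5, 1+min_coins(22)=1+3=4, 1+min_coins(19)=1+3=4, 1+min_coins(18)=1+3=4) = 4
min_coins(27) = min(1+min_coins(26)=1+4=5, 1+min_coins(23)=1+3=4, 1+min_coins(20)=1+3=4, 1+min_coins(19)=1+3=4) = 4
min_coins(28) = min(1+min_coins(27)=1+4=5, 1+min_coins(24)=1+3=4, 1+min_coins(21)=1+3=4, 1+min_coins(20)=1+3=4) = 4
min_coins(29) = min(1+min_coins(28)=1+4=5, 1+min_coins(25)=1+4=5, 1+min_coins(22)=1+3=4, 1+min_coins(21)=1+3=4) = 4
min_coins(30) = min(1+min_coins(29)=1+4=5, 1+min_coins(26)=1+4=5, 1+min_coins(23)=1+3=4, 1+min_coins(22)=1+3=4) = 4
min_coins(31) = min(1+min_coins(30)=1+4=5, 1+min_coins(27)=1+4=5, 1+min_coins(24)=1+3=4, 1+min_coins(23)=1+3=4) = 4
min_coins(32) = min(1+min_coins(31)=1+4=5, 1+min_coins(28)=1+4=5, 1+min_coins(25)=1+4=5, 1+min_coins(24)=1+3=4) = 4
min_coins(33) = min(1+min_coins(32)=1+4=5, 1+min_coins(29)=1+4=5, 1+min_coins(26)=1+4=5, 1+min_coins(25)=1+4=5) = 5

5


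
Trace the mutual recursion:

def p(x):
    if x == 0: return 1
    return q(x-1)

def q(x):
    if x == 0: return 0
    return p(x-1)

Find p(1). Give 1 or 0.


p(1) = q(0)
q(0) = 0  (base case)
Result: 0

0


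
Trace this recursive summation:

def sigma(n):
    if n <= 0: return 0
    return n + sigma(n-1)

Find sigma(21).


sigma(21)
= 21 + 20 + 19 + 18 + 17 + 16 + 15 + 14 + 13 + 12 + 11 + 10 + 9 + 8 + 7 + 6 + 5 + 4 + 3 + 2 + 1 + sigma(0)
= 21 + 20 + 19 + 18 + 17 + 16 + 15 + 14 + 13 + 12 + 11 + 10 + 9 + 8 + 7 + 6 + 5 + 4 + 3 + 2 + 1 + 0
= 231

231


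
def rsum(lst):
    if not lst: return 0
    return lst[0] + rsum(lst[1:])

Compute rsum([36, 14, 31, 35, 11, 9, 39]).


rsum([36, 14, 31, 35, 11, 9, 39]) = 36 + rsum([14, 31, 35, 11, 9, 39])
rsum([14, 31, 35, 11, 9, 39]) = 14 + rsum([31, 35, 11, 9, 39])
rsum([31, 35, 11, 9, 39]) = 31 + rsum([35, 11, 9, 39])
rsum([35, 11, 9, 39]) = 35 + rsum([11, 9, 39])
rsum([11, 9, 39]) = 11 + rsum([9, 39])
rsum([9, 39]) = 9 + rsum([39])
rsum([39]) = 39 + rsum([])
rsum([]) = 0  (base case)
Total: 36 + 14 + 31 + 35 + 11 + 9 + 39 + 0 = 175

175


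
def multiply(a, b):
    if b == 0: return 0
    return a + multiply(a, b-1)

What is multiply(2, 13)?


multiply(2, 13) = 2 + multiply(2, 12)
multiply(2, 12) = 2 + multiply(2, 11)
multiply(2, 11) = 2 + multiply(2, 10)
multiply(2, 10) = 2 + multiply(2, 9)
multiply(2, 9) = 2 + multiply(2, 8)
multiply(2, 8) = 2 + multiply(2, 7)
multiply(2, 7) = 2 + multiply(2, 6)
multiply(2, 6) = 2 + multiply(2, 5)
multiply(2, 5) = 2 + multiply(2, 4)
multiply(2, 4) = 2 + multiply(2, 3)
multiply(2, 3) = 2 + multiply(2, 2)
multiply(2, 2) = 2 + multiply(2, 1)
multiply(2, 1) = 2 + multiply(2, 0)
multiply(2, 0) = 0  (base case)
Total: 2 + 2 + 2 + 2 + 2 + 2 + 2 + 2 + 2 + 2 + 2 + 2 + 2 + 0 = 26

26


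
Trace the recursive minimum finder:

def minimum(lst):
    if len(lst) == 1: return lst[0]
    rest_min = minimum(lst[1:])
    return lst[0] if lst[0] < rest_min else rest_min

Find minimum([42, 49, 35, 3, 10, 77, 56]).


minimum([42, 49, 35, 3, 10, 77, 56]): compare 42 with minimum([49, 35, 3, 10, 77, 56])
minimum([49, 35, 3, 10, 77, 56]): compare 49 with minimum([35, 3, 10, 77, 56])
minimum([35, 3, 10, 77, 56]): compare 35 with minimum([3, 10, 77, 56])
minimum([3, 10, 77, 56]): compare 3 with minimum([10, 77, 56])
minimum([10, 77, 56]): compare 10 with minimum([77, 56])
minimum([77, 56]): compare 77 with minimum([56])
minimum([56]) = 56  (base case)
Compare 77 with 56 -> 56
Compare 10 with 56 -> 10
Compare 3 with 10 -> 3
Compare 35 with 3 -> 3
Compare 49 with 3 -> 3
Compare 42 with 3 -> 3

3


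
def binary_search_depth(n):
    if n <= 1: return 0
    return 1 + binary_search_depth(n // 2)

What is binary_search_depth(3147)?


3147 / 2 = 1573
1573 / 2 = 786
786 / 2 = 393
393 / 2 = 196
196 / 2 = 98
98 / 2 = 49
49 / 2 = 24
24 / 2 = 12
12 / 2 = 6
6 / 2 = 3
3 / 2 = 1
Reached 1 after 11 halvings

11


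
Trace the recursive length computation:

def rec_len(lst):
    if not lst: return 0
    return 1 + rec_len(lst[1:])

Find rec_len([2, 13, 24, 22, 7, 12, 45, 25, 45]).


rec_len([2, 13, 24, 22, 7, 12, 45, 25, 45]) = 1 + rec_len([13, 24, 22, 7, 12, 45, 25, 45])
rec_len([13, 24, 22, 7, 12, 45, 25, 45]) = 1 + rec_len([24, 22, 7, 12, 45, 25, 45])
rec_len([24, 22, 7, 12, 45, 25, 45]) = 1 + rec_len([22, 7, 12, 45, 25, 45])
rec_len([22, 7, 12, 45, 25, 45]) = 1 + rec_len([7, 12, 45, 25, 45])
rec_len([7, 12, 45, 25, 45]) = 1 + rec_len([12, 45, 25, 45])
rec_len([12, 45, 25, 45]) = 1 + rec_len([45, 25, 45])
rec_len([45, 25, 45]) = 1 + rec_len([25, 45])
rec_len([25, 45]) = 1 + rec_len([45])
rec_len([45]) = 1 + rec_len([])
rec_len([]) = 0  (base case)
Unwinding: 1 + 1 + 1 + 1 + 1 + 1 + 1 + 1 + 1 + 0 = 9

9


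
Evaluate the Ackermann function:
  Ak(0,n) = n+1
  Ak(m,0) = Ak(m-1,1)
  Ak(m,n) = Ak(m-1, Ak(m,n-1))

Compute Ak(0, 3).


Ak(0, 3) = 4
Result: Ak(0, 3) = 4

4


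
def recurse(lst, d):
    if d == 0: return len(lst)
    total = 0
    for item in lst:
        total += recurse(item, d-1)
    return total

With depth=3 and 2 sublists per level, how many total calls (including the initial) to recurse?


At depth 0 (root): 1 call
At depth 1: each of 1 parents calls recurse on 2 children = 2 calls
At depth 2: each of 2 parents calls recurse on 2 children = 4 calls
At depth 3: each of 4 parents calls recurse on 2 children = 8 calls
Total: 1 + 2 + 4 + 8 = 15

15


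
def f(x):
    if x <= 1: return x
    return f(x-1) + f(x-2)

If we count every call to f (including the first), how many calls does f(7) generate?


Let C(n) = total calls for f(n)
C(0) = 1, C(1) = 1
C(2) = 1 + C(1) + C(0) = 1 + 1 + 1 = 3
C(3) = 1 + C(2) + C(1) = 1 + 3 + 1 = 5
C(4) = 1 + C(3) + C(2) = 1 + 5 + 3 = 9
C(5) = 1 + C(4) + C(3) = 1 + 9 + 5 = 15
C(6) = 1 + C(5) + C(4) = 1 + 15 + 9 = 25
C(7) = 1 + C(6) + C(5) = 1 + 25 + 15 = 41

41


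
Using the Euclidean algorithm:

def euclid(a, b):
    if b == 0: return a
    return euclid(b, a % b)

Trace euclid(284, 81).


euclid(284, 81) = euclid(81, 41)
euclid(81, 41) = euclid(41, 40)
euclid(41, 40) = euclid(40, 1)
euclid(40, 1) = euclid(1, 0)
euclid(1, 0) = 1  (base case)

1


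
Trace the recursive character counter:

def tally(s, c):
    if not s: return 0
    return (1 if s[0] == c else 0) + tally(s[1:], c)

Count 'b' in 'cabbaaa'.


s[0]='c' != 'b' -> 0
s[0]='a' != 'b' -> 0
s[0]='b' == 'b' -> 1
s[0]='b' == 'b' -> 1
s[0]='a' != 'b' -> 0
s[0]='a' != 'b' -> 0
s[0]='a' != 'b' -> 0
Sum: 0 + 0 + 1 + 1 + 0 + 0 + 0 = 2

2


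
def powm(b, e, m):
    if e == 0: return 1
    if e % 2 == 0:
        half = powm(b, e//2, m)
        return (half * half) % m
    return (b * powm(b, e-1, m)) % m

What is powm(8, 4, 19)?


powm(8, 4, 19): e is even, compute powm(8, 2, 19)
  powm(8, 2, 19): e is even, compute powm(8, 1, 19)
    powm(8, 1, 19): e is odd, compute powm(8, 0, 19)
      powm(8, 0, 19) = 1
    (8 * 1) % 19 = 8
  half=8, (8*8) % 19 = 7
half=7, (7*7) % 19 = 11

11


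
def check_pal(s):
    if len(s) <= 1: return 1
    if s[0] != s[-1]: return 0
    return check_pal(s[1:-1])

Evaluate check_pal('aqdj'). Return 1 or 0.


check_pal('aqdj'): s[0]='a' != s[-1]='j' -> return 0
Result: 0 (not a palindrome)

0


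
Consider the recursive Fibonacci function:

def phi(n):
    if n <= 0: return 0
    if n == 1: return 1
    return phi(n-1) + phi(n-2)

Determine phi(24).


Computing phi(24) bottom-up:
phi(0) = 0
phi(1) = 1
phi(2) = phi(1) + phi(0) = 1 + 0 = 1
phi(3) = phi(2) + phi(1) = 1 + 1 = 2
phi(4) = phi(3) + phi(2) = 2 + 1 = 3
phi(5) = phi(4) + phi(3) = 3 + 2 = 5
phi(6) = phi(5) + phi(4) = 5 + 3 = 8
phi(7) = phi(6) + phi(5) = 8 + 5 = 13
phi(8) = phi(7) + phi(6) = 13 + 8 = 21
phi(9) = phi(8) + phi(7) = 21 + 13 = 34
phi(10) = phi(9) + phi(8) = 34 + 21 = 55
phi(11) = phi(10) + phi(9) = 55 + 34 = 89
phi(12) = phi(11) + phi(10) = 89 + 55 = 144
phi(13) = phi(12) + phi(11) = 144 + 89 = 233
phi(14) = phi(13) + phi(12) = 233 + 144 = 377
phi(15) = phi(14) + phi(13) = 377 + 233 = 610
phi(16) = phi(15) + phi(14) = 610 + 377 = 987
phi(17) = phi(16) + phi(15) = 987 + 610 = 1597
phi(18) = phi(17) + phi(16) = 1597 + 987 = 2584
phi(19) = phi(18) + phi(17) = 2584 + 1597 = 4181
phi(20) = phi(19) + phi(18) = 4181 + 2584 = 6765
phi(21) = phi(20) + phi(19) = 6765 + 4181 = 10946
phi(22) = phi(21) + phi(20) = 10946 + 6765 = 17711
phi(23) = phi(22) + phi(21) = 17711 + 10946 = 28657
phi(24) = phi(23) + phi(22) = 28657 + 17711 = 46368

46368


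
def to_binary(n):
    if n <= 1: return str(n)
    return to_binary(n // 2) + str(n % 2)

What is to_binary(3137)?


to_binary(3137) = to_binary(1568) + '1'
to_binary(1568) = to_binary(784) + '0'
to_binary(784) = to_binary(392) + '0'
to_binary(392) = to_binary(196) + '0'
to_binary(196) = to_binary(98) + '0'
to_binary(98) = to_binary(49) + '0'
to_binary(49) = to_binary(24) + '1'
to_binary(24) = to_binary(12) + '0'
to_binary(12) = to_binary(6) + '0'
to_binary(6) = to_binary(3) + '0'
to_binary(3) = to_binary(1) + '1'
to_binary(1) = '1'  (base case)
Concatenating: '1' + '1' + '0' + '0' + '0' + '1' + '0' + '0' + '0' + '0' + '0' + '1' = '110001000001'

110001000001


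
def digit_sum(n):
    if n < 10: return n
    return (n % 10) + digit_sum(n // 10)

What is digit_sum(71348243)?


digit_sum(71348243) = 3 + digit_sum(7134824)
digit_sum(7134824) = 4 + digit_sum(713482)
digit_sum(713482) = 2 + digit_sum(71348)
digit_sum(71348) = 8 + digit_sum(7134)
digit_sum(7134) = 4 + digit_sum(713)
digit_sum(713) = 3 + digit_sum(71)
digit_sum(71) = 1 + digit_sum(7)
digit_sum(7) = 7  (base case)
Total: 3 + 4 + 2 + 8 + 4 + 3 + 1 + 7 = 32

32


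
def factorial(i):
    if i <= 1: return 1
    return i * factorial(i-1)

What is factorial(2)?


factorial(2)
= 2 * factorial(1)
= 2 * 1
= 2

2


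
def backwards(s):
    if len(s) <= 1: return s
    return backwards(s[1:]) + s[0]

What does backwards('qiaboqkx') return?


backwards('qiaboqkx') = backwards('iaboqkx') + 'q'
backwards('iaboqkx') = backwards('aboqkx') + 'i'
backwards('aboqkx') = backwards('boqkx') + 'a'
backwards('boqkx') = backwards('oqkx') + 'b'
backwards('oqkx') = backwards('qkx') + 'o'
backwards('qkx') = backwards('kx') + 'q'
backwards('kx') = backwards('x') + 'k'
backwards('x') = 'x'  (base case)
Concatenating: 'x' + 'k' + 'q' + 'o' + 'b' + 'a' + 'i' + 'q' = 'xkqobaiq'

xkqobaiq


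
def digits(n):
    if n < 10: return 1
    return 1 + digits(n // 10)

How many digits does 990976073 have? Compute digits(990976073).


digits(990976073) = 1 + digits(99097607)
digits(99097607) = 1 + digits(9909760)
digits(9909760) = 1 + digits(990976)
digits(990976) = 1 + digits(99097)
digits(99097) = 1 + digits(9909)
digits(9909) = 1 + digits(990)
digits(990) = 1 + digits(99)
digits(99) = 1 + digits(9)
digits(9) = 1  (base case: 9 < 10)
Unwinding: 1 + 1 + 1 + 1 + 1 + 1 + 1 + 1 + 1 = 9

9


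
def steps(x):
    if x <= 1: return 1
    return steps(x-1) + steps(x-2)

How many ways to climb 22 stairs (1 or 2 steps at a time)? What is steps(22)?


Building up from base cases:
steps(0) = 1
steps(1) = 1
steps(2) = steps(1) + steps(0) = 1 + 1 = 2
steps(3) = steps(2) + steps(1) = 2 + 1 = 3
steps(4) = steps(3) + steps(2) = 3 + 2 = 5
steps(5) = steps(4) + steps(3) = 5 + 3 = 8
steps(6) = steps(5) + steps(4) = 8 + 5 = 13
steps(7) = steps(6) + steps(5) = 13 + 8 = 21
steps(8) = steps(7) + steps(6) = 21 + 13 = 34
steps(9) = steps(8) + steps(7) = 34 + 21 = 55
steps(10) = steps(9) + steps(8) = 55 + 34 = 89
steps(11) = steps(10) + steps(9) = 89 + 55 = 144
steps(12) = steps(11) + steps(10) = 144 + 89 = 233
steps(13) = steps(12) + steps(11) = 233 + 144 = 377
steps(14) = steps(13) + steps(12) = 377 + 233 = 610
steps(15) = steps(14) + steps(13) = 610 + 377 = 987
steps(16) = steps(15) + steps(14) = 987 + 610 = 1597
steps(17) = steps(16) + steps(15) = 1597 + 987 = 2584
steps(18) = steps(17) + steps(16) = 2584 + 1597 = 4181
steps(19) = steps(18) + steps(17) = 4181 + 2584 = 6765
steps(20) = steps(19) + steps(18) = 6765 + 4181 = 10946
steps(21) = steps(20) + steps(19) = 10946 + 6765 = 17711
steps(22) = steps(21) + steps(20) = 17711 + 10946 = 28657

28657


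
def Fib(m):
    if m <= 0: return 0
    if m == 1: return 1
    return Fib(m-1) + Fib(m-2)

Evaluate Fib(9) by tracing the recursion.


Computing Fib(9) bottom-up:
Fib(0) = 0
Fib(1) = 1
Fib(2) = Fib(1) + Fib(0) = 1 + 0 = 1
Fib(3) = Fib(2) + Fib(1) = 1 + 1 = 2
Fib(4) = Fib(3) + Fib(2) = 2 + 1 = 3
Fib(5) = Fib(4) + Fib(3) = 3 + 2 = 5
Fib(6) = Fib(5) + Fib(4) = 5 + 3 = 8
Fib(7) = Fib(6) + Fib(5) = 8 + 5 = 13
Fib(8) = Fib(7) + Fib(6) = 13 + 8 = 21
Fib(9) = Fib(8) + Fib(7) = 21 + 13 = 34

34


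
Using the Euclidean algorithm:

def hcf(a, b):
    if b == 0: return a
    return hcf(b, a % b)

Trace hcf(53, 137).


hcf(53, 137) = hcf(137, 53)
hcf(137, 53) = hcf(53, 31)
hcf(53, 31) = hcf(31, 22)
hcf(31, 22) = hcf(22, 9)
hcf(22, 9) = hcf(9, 4)
hcf(9, 4) = hcf(4, 1)
hcf(4, 1) = hcf(1, 0)
hcf(1, 0) = 1  (base case)

1


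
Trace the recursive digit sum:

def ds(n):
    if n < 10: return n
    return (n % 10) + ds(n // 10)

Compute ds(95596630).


ds(95596630) = 0 + ds(9559663)
ds(9559663) = 3 + ds(955966)
ds(955966) = 6 + ds(95596)
ds(95596) = 6 + ds(9559)
ds(9559) = 9 + ds(955)
ds(955) = 5 + ds(95)
ds(95) = 5 + ds(9)
ds(9) = 9  (base case)
Total: 0 + 3 + 6 + 6 + 9 + 5 + 5 + 9 = 43

43


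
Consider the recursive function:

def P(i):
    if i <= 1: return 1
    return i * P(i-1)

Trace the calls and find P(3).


P(3)
= 3 * P(2)
= 3 * 2 * P(1)
= 3 * 2 * 1
= 6

6


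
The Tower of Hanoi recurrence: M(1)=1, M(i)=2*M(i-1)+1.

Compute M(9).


M(9) = 2 * M(8) + 1
M(8) = 2 * M(7) + 1
M(7) = 2 * M(6) + 1
M(6) = 2 * M(5) + 1
M(5) = 2 * M(4) + 1
M(4) = 2 * M(3) + 1
M(3) = 2 * M(2) + 1
M(2) = 2 * M(1) + 1
M(1) = 1  (base case)
M(2) = 2 * 1 + 1 = 3
M(3) = 2 * 3 + 1 = 7
M(4) = 2 * 7 + 1 = 15
M(5) = 2 * 15 + 1 = 31
M(6) = 2 * 31 + 1 = 63
M(7) = 2 * 63 + 1 = 127
M(8) = 2 * 127 + 1 = 255
M(9) = 2 * 255 + 1 = 511

511


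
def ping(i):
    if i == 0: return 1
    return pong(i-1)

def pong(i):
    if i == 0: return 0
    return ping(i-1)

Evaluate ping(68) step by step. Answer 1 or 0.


ping(68) = pong(67)
pong(67) = ping(66)
ping(66) = pong(65)
pong(65) = ping(64)
ping(64) = pong(63)
pong(63) = ping(62)
ping(62) = pong(61)
pong(61) = ping(60)
ping(60) = pong(59)
pong(59) = ping(58)
ping(58) = pong(57)
pong(57) = ping(56)
ping(56) = pong(55)
pong(55) = ping(54)
ping(54) = pong(53)
pong(53) = ping(52)
ping(52) = pong(51)
pong(51) = ping(50)
ping(50) = pong(49)
pong(49) = ping(48)
ping(48) = pong(47)
pong(47) = ping(46)
ping(46) = pong(45)
pong(45) = ping(44)
ping(44) = pong(43)
pong(43) = ping(42)
ping(42) = pong(41)
pong(41) = ping(40)
ping(40) = pong(39)
pong(39) = ping(38)
ping(38) = pong(37)
pong(37) = ping(36)
ping(36) = pong(35)
pong(35) = ping(34)
ping(34) = pong(33)
pong(33) = ping(32)
ping(32) = pong(31)
pong(31) = ping(30)
ping(30) = pong(29)
pong(29) = ping(28)
ping(28) = pong(27)
pong(27) = ping(26)
ping(26) = pong(25)
pong(25) = ping(24)
ping(24) = pong(23)
pong(23) = ping(22)
ping(22) = pong(21)
pong(21) = ping(20)
ping(20) = pong(19)
pong(19) = ping(18)
ping(18) = pong(17)
pong(17) = ping(16)
ping(16) = pong(15)
pong(15) = ping(14)
ping(14) = pong(13)
pong(13) = ping(12)
ping(12) = pong(11)
pong(11) = ping(10)
ping(10) = pong(9)
pong(9) = ping(8)
ping(8) = pong(7)
pong(7) = ping(6)
ping(6) = pong(5)
pong(5) = ping(4)
ping(4) = pong(3)
pong(3) = ping(2)
ping(2) = pong(1)
pong(1) = ping(0)
ping(0) = 1  (base case)
Result: 1

1


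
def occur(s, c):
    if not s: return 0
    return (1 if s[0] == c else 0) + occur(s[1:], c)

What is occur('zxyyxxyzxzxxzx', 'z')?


s[0]='z' == 'z' -> 1
s[0]='x' != 'z' -> 0
s[0]='y' != 'z' -> 0
s[0]='y' != 'z' -> 0
s[0]='x' != 'z' -> 0
s[0]='x' != 'z' -> 0
s[0]='y' != 'z' -> 0
s[0]='z' == 'z' -> 1
s[0]='x' != 'z' -> 0
s[0]='z' == 'z' -> 1
s[0]='x' != 'z' -> 0
s[0]='x' != 'z' -> 0
s[0]='z' == 'z' -> 1
s[0]='x' != 'z' -> 0
Sum: 1 + 0 + 0 + 0 + 0 + 0 + 0 + 1 + 0 + 1 + 0 + 0 + 1 + 0 = 4

4


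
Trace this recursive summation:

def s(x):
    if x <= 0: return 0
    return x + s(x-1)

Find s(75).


s(75)
= 75 + 74 + 73 + 72 + 71 + 70 + 69 + 68 + 67 + 66 + 65 + 64 + 63 + 62 + 61 + 60 + 59 + 58 + 57 + 56 + 55 + 54 + 53 + 52 + 51 + 50 + 49 + 48 + 47 + 46 + 45 + 44 + 43 + 42 + 41 + 40 + 39 + 38 + 37 + 36 + 35 + 34 + 33 + 32 + 31 + 30 + 29 + 28 + 27 + 26 + 25 + 24 + 23 + 22 + 21 + 20 + 19 + 18 + 17 + 16 + 15 + 14 + 13 + 12 + 11 + 10 + 9 + 8 + 7 + 6 + 5 + 4 + 3 + 2 + 1 + s(0)
= 75 + 74 + 73 + 72 + 71 + 70 + 69 + 68 + 67 + 66 + 65 + 64 + 63 + 62 + 61 + 60 + 59 + 58 + 57 + 56 + 55 + 54 + 53 + 52 + 51 + 50 + 49 + 48 + 47 + 46 + 45 + 44 + 43 + 42 + 41 + 40 + 39 + 38 + 37 + 36 + 35 + 34 + 33 + 32 + 31 + 30 + 29 + 28 + 27 + 26 + 25 + 24 + 23 + 22 + 21 + 20 + 19 + 18 + 17 + 16 + 15 + 14 + 13 + 12 + 11 + 10 + 9 + 8 + 7 + 6 + 5 + 4 + 3 + 2 + 1 + 0
= 2850

2850


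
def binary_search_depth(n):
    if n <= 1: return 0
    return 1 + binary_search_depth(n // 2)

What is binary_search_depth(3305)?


3305 / 2 = 1652
1652 / 2 = 826
826 / 2 = 413
413 / 2 = 206
206 / 2 = 103
103 / 2 = 51
51 / 2 = 25
25 / 2 = 12
12 / 2 = 6
6 / 2 = 3
3 / 2 = 1
Reached 1 after 11 halvings

11


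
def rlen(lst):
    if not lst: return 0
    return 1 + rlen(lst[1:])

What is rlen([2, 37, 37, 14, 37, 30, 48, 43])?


rlen([2, 37, 37, 14, 37, 30, 48, 43]) = 1 + rlen([37, 37, 14, 37, 30, 48, 43])
rlen([37, 37, 14, 37, 30, 48, 43]) = 1 + rlen([37, 14, 37, 30, 48, 43])
rlen([37, 14, 37, 30, 48, 43]) = 1 + rlen([14, 37, 30, 48, 43])
rlen([14, 37, 30, 48, 43]) = 1 + rlen([37, 30, 48, 43])
rlen([37, 30, 48, 43]) = 1 + rlen([30, 48, 43])
rlen([30, 48, 43]) = 1 + rlen([48, 43])
rlen([48, 43]) = 1 + rlen([43])
rlen([43]) = 1 + rlen([])
rlen([]) = 0  (base case)
Unwinding: 1 + 1 + 1 + 1 + 1 + 1 + 1 + 1 + 0 = 8

8


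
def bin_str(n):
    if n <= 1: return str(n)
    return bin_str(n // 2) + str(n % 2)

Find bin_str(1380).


bin_str(1380) = bin_str(690) + '0'
bin_str(690) = bin_str(345) + '0'
bin_str(345) = bin_str(172) + '1'
bin_str(172) = bin_str(86) + '0'
bin_str(86) = bin_str(43) + '0'
bin_str(43) = bin_str(21) + '1'
bin_str(21) = bin_str(10) + '1'
bin_str(10) = bin_str(5) + '0'
bin_str(5) = bin_str(2) + '1'
bin_str(2) = bin_str(1) + '0'
bin_str(1) = '1'  (base case)
Concatenating: '1' + '0' + '1' + '0' + '1' + '1' + '0' + '0' + '1' + '0' + '0' = '10101100100'

10101100100


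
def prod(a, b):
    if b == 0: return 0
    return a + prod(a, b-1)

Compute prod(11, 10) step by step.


prod(11, 10) = 11 + prod(11, 9)
prod(11, 9) = 11 + prod(11, 8)
prod(11, 8) = 11 + prod(11, 7)
prod(11, 7) = 11 + prod(11, 6)
prod(11, 6) = 11 + prod(11, 5)
prod(11, 5) = 11 + prod(11, 4)
prod(11, 4) = 11 + prod(11, 3)
prod(11, 3) = 11 + prod(11, 2)
prod(11, 2) = 11 + prod(11, 1)
prod(11, 1) = 11 + prod(11, 0)
prod(11, 0) = 0  (base case)
Total: 11 + 11 + 11 + 11 + 11 + 11 + 11 + 11 + 11 + 11 + 0 = 110

110


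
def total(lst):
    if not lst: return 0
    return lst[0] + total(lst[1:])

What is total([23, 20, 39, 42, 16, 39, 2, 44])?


total([23, 20, 39, 42, 16, 39, 2, 44]) = 23 + total([20, 39, 42, 16, 39, 2, 44])
total([20, 39, 42, 16, 39, 2, 44]) = 20 + total([39, 42, 16, 39, 2, 44])
total([39, 42, 16, 39, 2, 44]) = 39 + total([42, 16, 39, 2, 44])
total([42, 16, 39, 2, 44]) = 42 + total([16, 39, 2, 44])
total([16, 39, 2, 44]) = 16 + total([39, 2, 44])
total([39, 2, 44]) = 39 + total([2, 44])
total([2, 44]) = 2 + total([44])
total([44]) = 44 + total([])
total([]) = 0  (base case)
Total: 23 + 20 + 39 + 42 + 16 + 39 + 2 + 44 + 0 = 225

225


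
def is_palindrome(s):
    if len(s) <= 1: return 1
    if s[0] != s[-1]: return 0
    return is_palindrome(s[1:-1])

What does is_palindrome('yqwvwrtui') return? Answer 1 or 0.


is_palindrome('yqwvwrtui'): s[0]='y' != s[-1]='i' -> return 0
Result: 0 (not a palindrome)

0


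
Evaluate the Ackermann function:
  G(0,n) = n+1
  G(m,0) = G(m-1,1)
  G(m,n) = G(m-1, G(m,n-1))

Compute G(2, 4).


G(2, 4) = G(1, G(2, 3))
  G(2, 3) = G(1, G(2, 2))
    G(2, 2) = G(1, G(2, 1))
      G(2, 1) = G(1, G(2, 0))
        G(2, 0) = G(1, 1)
          G(1, 1) = G(0, G(1, 0))
          G(1, 0) = G(0, 1)
          G(0, 1) = 2
            = G(0, 2)
          G(0, 2) = 3
        = G(1, 3)
        G(1, 3) = G(0, G(1, 2))
          G(1, 2) = G(0, G(1, 1))
          G(1, 1) = G(0, G(1, 0))
          G(1, 0) = G(0, 1)
          G(0, 1) = 2
            = G(0, 2)
          G(0, 2) = 3
            = G(0, 3)
          G(0, 3) = 4
          = G(0, 4)
          G(0, 4) = 5
      = G(1, 5)
      G(1, 5) = G(0, G(1, 4))
        G(1, 4) = G(0, G(1, 3))
... (trace truncated)
Result: G(2, 4) = 11

11


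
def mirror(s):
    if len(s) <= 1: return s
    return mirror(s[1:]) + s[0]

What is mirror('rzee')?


mirror('rzee') = mirror('zee') + 'r'
mirror('zee') = mirror('ee') + 'z'
mirror('ee') = mirror('e') + 'e'
mirror('e') = 'e'  (base case)
Concatenating: 'e' + 'e' + 'z' + 'r' = 'eezr'

eezr


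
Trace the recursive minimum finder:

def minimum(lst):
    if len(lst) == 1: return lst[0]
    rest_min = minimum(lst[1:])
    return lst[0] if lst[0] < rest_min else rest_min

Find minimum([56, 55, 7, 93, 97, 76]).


minimum([56, 55, 7, 93, 97, 76]): compare 56 with minimum([55, 7, 93, 97, 76])
minimum([55, 7, 93, 97, 76]): compare 55 with minimum([7, 93, 97, 76])
minimum([7, 93, 97, 76]): compare 7 with minimum([93, 97, 76])
minimum([93, 97, 76]): compare 93 with minimum([97, 76])
minimum([97, 76]): compare 97 with minimum([76])
minimum([76]) = 76  (base case)
Compare 97 with 76 -> 76
Compare 93 with 76 -> 76
Compare 7 with 76 -> 7
Compare 55 with 7 -> 7
Compare 56 with 7 -> 7

7


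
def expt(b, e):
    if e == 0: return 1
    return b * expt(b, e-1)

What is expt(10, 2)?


expt(10, 2)
= 10 * expt(10, 1)
= 10 * 10 * expt(10, 0)
= 10 * 10 * 1
= 100

100


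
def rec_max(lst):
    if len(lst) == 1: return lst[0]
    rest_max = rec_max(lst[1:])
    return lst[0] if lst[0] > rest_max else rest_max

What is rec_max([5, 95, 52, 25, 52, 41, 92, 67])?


rec_max([5, 95, 52, 25, 52, 41, 92, 67]): compare 5 with rec_max([95, 52, 25, 52, 41, 92, 67])
rec_max([95, 52, 25, 52, 41, 92, 67]): compare 95 with rec_max([52, 25, 52, 41, 92, 67])
rec_max([52, 25, 52, 41, 92, 67]): compare 52 with rec_max([25, 52, 41, 92, 67])
rec_max([25, 52, 41, 92, 67]): compare 25 with rec_max([52, 41, 92, 67])
rec_max([52, 41, 92, 67]): compare 52 with rec_max([41, 92, 67])
rec_max([41, 92, 67]): compare 41 with rec_max([92, 67])
rec_max([92, 67]): compare 92 with rec_max([67])
rec_max([67]) = 67  (base case)
Compare 92 with 67 -> 92
Compare 41 with 92 -> 92
Compare 52 with 92 -> 92
Compare 25 with 92 -> 92
Compare 52 with 92 -> 92
Compare 95 with 92 -> 95
Compare 5 with 95 -> 95

95
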